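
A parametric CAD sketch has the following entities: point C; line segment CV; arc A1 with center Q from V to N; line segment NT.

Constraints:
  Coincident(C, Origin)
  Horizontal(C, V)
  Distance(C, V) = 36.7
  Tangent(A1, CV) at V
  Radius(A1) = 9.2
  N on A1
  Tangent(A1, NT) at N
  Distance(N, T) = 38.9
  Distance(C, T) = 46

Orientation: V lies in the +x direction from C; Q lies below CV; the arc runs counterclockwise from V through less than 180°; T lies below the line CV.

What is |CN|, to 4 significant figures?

28.67

C is at the origin; C and V share the same y with |CV| = 36.7 and V on the +x side, so V = (36.70, 0.000). Since A1 is tangent to CV there, QV ⟂ CV, so Q = V + (0, -9.2) = (36.70, -9.200). Since QN ⟂ NT (tangency), |QT| = √(9.2² + 38.9²) = 39.97 regardless of where N sits on A1. So T lies on both circle(C, 46.0) and circle(Q, 39.97); the below-CV intersection is T = (15.73, -43.23). N is the foot of the tangent from T: N = (27.97, -6.305).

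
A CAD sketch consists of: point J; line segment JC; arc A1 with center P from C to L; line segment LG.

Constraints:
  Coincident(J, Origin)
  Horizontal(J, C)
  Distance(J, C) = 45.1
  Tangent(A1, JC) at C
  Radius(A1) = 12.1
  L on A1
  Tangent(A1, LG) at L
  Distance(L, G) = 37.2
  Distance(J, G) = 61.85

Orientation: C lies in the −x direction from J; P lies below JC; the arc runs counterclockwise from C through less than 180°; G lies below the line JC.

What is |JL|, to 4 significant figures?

58.41

Checks: |PL| = 12.10 ✓; ∠(PL, LG) = 90.00° ✓; |LG| = 37.20 ✓; |JG| = 61.85 ✓.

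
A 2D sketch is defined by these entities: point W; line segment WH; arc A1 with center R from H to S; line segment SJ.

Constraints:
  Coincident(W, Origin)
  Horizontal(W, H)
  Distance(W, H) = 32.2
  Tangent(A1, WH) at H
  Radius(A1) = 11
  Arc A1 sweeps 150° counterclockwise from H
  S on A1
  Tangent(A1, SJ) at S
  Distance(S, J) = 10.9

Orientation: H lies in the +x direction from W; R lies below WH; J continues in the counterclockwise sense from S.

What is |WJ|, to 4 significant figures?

44.51

W is at the origin; WH is horizontal with |WH| = 32.2 and H on the +x side, so H = (32.20, 0.000). A1 meets WH tangentially, so RH is at right angles to WH, so R = H + (0, -11) = (32.20, -11.00). On A1, H sits at bearing 90° from R; a 150° counterclockwise sweep puts S at bearing 240°, so S = R + 11.0·(cos 240°, sin 240°) = (26.70, -20.53). Since A1 is tangent to SJ there, RS ⟂ SJ, so SJ runs along (−sin 240°, cos 240°); with |SJ| = 10.9, J = (36.14, -25.98). Then |WJ| = |J − W| = 44.51.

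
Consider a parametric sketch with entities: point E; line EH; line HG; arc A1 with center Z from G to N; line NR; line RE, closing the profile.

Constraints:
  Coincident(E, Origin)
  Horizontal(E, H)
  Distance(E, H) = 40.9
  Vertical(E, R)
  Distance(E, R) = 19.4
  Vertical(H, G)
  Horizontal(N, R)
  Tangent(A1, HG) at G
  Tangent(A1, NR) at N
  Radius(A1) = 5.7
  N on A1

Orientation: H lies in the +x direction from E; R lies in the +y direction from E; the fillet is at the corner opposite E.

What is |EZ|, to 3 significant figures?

37.8

E is at the origin; E and H share the same y with |EH| = 40.9 and H on the +x side, so H = (40.9, 0.00). E and R share the same x with |ER| = 19.4 and R on the +y side, so R = (0.00, 19.4). The virtual corner opposite E is at (40.9, 19.4). Tangency of A1 to HG means the radius ZG is perpendicular to HG and A1 meets NR tangentially, so ZN is at right angles to NR, with radius 5.7, so the center Z sits 5.7 in from both sides at Z = (35.2, 13.7). Then |EZ| = |Z − E| = 37.8.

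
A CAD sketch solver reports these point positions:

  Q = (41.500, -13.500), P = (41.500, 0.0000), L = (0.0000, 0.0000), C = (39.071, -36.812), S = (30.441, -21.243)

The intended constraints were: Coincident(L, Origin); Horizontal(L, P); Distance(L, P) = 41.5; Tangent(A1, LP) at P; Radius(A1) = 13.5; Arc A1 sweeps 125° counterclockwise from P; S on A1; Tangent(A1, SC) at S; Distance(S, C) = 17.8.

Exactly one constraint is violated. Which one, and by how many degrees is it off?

Tangent(A1, SC) at S — off by 6.00°.

L = (0.00, 0.00) ✓; L.y = 0.00, P.y = 0.00 ✓; |LP| = 41.50 ✓; ∠(QP, PL) = 90.00° ✓; |QP| = 13.50 ✓; bearing(Q→S) − bearing(Q→P) = 125.0° ✓; |QS| = 13.50 ✓; ∠(QS, SC) = 96.00° ✗; |SC| = 17.80 ✓.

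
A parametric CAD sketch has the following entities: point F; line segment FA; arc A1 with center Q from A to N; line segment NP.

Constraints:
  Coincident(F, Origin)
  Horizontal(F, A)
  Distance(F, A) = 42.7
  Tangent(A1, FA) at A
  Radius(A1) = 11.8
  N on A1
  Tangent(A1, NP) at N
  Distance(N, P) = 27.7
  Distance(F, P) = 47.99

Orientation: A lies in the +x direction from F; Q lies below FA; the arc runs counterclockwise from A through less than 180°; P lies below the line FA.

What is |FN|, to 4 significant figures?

32.79

F is at the origin; FA is horizontal with |FA| = 42.7 and A on the +x side, so A = (42.70, 0.000). A1 meets FA tangentially, so QA is at right angles to FA, so Q = A + (0, -11.8) = (42.70, -11.80). Since QN ⟂ NP (tangency), |QP| = √(11.8² + 27.7²) = 30.11 regardless of where N sits on A1. So P lies on both circle(F, 47.99) and circle(Q, 30.11); the below-FA intersection is P = (28.71, -38.46). N is the foot of the tangent from P: N = (30.94, -10.85).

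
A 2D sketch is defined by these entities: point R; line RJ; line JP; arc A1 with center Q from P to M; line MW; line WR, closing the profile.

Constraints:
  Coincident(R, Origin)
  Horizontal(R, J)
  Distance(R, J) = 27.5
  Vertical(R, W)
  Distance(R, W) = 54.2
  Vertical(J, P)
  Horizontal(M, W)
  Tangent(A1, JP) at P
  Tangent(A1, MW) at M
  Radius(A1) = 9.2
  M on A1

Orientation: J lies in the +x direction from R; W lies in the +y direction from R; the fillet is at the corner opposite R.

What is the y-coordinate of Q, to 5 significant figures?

45.000

RW is vertical with |RW| = 54.2 and W on the +y side, so W = (0.0000, 54.200). The virtual corner opposite R is at (27.500, 54.200). Since A1 is tangent to JP there, QP ⟂ JP and tangency of A1 to MW means the radius QM is perpendicular to MW, with radius 9.2, so the center Q sits 9.2 in from both sides at Q = (18.300, 45.000). So Q.y = 45.000.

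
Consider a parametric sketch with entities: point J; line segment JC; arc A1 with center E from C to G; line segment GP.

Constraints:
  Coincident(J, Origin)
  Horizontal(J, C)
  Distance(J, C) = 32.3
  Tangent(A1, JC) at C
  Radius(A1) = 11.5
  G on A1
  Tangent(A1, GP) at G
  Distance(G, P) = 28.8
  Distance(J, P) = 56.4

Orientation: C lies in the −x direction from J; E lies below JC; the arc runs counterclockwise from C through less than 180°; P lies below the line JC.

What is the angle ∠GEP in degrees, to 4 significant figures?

68.23°

Checks: |EG| = 11.50 ✓; ∠(EG, GP) = 90.00° ✓; |GP| = 28.80 ✓; |JP| = 56.40 ✓.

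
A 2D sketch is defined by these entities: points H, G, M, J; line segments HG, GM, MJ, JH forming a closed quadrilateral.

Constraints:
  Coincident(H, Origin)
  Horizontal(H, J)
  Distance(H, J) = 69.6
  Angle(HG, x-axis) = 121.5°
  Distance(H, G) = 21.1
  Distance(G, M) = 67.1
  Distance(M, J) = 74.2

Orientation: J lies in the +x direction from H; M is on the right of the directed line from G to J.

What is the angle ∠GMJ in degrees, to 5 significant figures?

71.352°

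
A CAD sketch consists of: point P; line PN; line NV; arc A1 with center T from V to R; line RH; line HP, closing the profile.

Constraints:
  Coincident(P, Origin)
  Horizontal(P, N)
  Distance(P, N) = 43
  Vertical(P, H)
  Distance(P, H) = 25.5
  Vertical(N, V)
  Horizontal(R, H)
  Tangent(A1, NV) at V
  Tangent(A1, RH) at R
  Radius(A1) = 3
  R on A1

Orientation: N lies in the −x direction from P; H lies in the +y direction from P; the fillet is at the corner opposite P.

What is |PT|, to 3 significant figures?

45.9

PH is vertical with |PH| = 25.5 and H on the +y side, so H = (0.00, 25.5). The virtual corner opposite P is at (-43.0, 25.5). A1 meets NV tangentially, so TV is at right angles to NV and the tangent condition forces TR to be normal to RH, with radius 3.0, so the center T sits 3.0 in from both sides at T = (-40.0, 22.5). Then |PT| = |T − P| = 45.9.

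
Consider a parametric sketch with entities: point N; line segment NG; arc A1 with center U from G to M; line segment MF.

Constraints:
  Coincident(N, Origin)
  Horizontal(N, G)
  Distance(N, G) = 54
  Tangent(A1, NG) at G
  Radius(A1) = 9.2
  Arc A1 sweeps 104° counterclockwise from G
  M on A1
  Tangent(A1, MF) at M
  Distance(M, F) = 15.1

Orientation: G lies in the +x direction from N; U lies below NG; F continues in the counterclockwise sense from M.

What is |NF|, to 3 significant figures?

55.3

N is at the origin; N and G share the same y with |NG| = 54.0 and G on the +x side, so G = (54.0, 0.00). A1 meets NG tangentially, so UG is at right angles to NG, so U = G + (0, -9.2) = (54.0, -9.20). On A1, G sits at bearing 90° from U; a 104° counterclockwise sweep puts M at bearing 194°, so M = U + 9.2·(cos 194°, sin 194°) = (45.1, -11.4). A1 meets MF tangentially, so UM is at right angles to MF, so MF runs along (−sin 194°, cos 194°); with |MF| = 15.1, F = (48.7, -26.1). Then |NF| = |F − N| = 55.3.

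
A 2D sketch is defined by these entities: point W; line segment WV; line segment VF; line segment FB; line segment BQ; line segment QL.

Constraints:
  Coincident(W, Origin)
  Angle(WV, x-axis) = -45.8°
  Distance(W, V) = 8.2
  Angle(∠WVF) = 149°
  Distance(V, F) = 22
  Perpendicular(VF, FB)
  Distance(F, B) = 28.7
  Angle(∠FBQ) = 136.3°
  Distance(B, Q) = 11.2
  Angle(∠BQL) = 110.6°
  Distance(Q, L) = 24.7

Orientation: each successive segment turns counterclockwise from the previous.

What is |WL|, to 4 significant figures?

22.93

W is at the origin; WV runs at -45.8° with length 8.2, so V = (5.717, -5.879). ∠WVF = 149.0° gives VF at -14.80° from the x-axis; with |VF| = 22.0, F = (26.99, -11.50). VF is perpendicular to FB, so FB runs at 75.20°; with |FB| = 28.7, B = (34.32, 16.25). ∠FBQ = 136.3° gives BQ at 118.9° from the x-axis; with |BQ| = 11.2, Q = (28.91, 26.05). ∠BQL = 110.6° gives QL at -171.7° from the x-axis; with |QL| = 24.7, L = (4.464, 22.49). Then |WL| = |L − W| = 22.93.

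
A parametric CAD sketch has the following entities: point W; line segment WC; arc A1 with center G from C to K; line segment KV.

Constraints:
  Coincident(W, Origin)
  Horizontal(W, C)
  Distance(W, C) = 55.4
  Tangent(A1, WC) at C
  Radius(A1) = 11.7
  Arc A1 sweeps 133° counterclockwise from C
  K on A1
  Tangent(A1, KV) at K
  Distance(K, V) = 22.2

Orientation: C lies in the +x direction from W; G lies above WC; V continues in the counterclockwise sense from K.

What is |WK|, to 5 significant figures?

66.916

W is at the origin; W and C share the same y with |WC| = 55.4 and C on the +x side, so C = (55.400, 0.0000). Tangency of A1 to WC means the radius GC is perpendicular to WC, so G = C + (0, 11.7) = (55.400, 11.700). On A1, C sits at bearing -90° from G; a 133° counterclockwise sweep puts K at bearing 43°, so K = G + 11.7·(cos 43°, sin 43°) = (63.957, 19.679). Then |WK| = |K − W| = 66.916.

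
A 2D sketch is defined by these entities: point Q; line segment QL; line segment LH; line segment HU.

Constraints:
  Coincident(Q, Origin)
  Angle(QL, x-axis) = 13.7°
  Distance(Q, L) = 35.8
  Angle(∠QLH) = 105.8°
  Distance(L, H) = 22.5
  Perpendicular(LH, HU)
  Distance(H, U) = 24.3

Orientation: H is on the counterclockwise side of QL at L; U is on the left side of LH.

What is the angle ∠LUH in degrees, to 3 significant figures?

42.8°

Q is at the origin; QL runs at 13.7° with length 35.8, so L = 35.8·(cos 13.7°, sin 13.7°) = (34.8, 8.48). ∠QLH = 105.8°, so LH runs at 13.7° + (180° − 105.8°) = 87.9° from the x-axis; with |LH| = 22.5, H = L + 22.5·(cos 87.9°, sin 87.9°) = (35.6, 31.0). The perpendicularity gives HU at right angles to LH; with |HU| = 24.3 on the left of LH, U = H + 24.3·(-0.999, 0.0366) = (11.3, 31.9). Then cos ∠LUH = UL·UH / (|UL||UH|), giving 42.8°.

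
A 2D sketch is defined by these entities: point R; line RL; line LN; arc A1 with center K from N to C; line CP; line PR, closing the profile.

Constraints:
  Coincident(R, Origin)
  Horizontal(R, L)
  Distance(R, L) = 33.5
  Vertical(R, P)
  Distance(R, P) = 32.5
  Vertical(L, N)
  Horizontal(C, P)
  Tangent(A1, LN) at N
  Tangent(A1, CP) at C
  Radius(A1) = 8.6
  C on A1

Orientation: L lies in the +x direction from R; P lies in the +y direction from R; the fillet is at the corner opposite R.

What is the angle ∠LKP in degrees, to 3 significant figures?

129°

R and P share the same x with |RP| = 32.5 and P on the +y side, so P = (0.00, 32.5). The virtual corner opposite R is at (33.5, 32.5). Tangency of A1 to LN means the radius KN is perpendicular to LN and tangency of A1 to CP means the radius KC is perpendicular to CP, with radius 8.6, so the center K sits 8.6 in from both sides at K = (24.9, 23.9). Then cos ∠LKP = KL·KP / (|KL||KP|), giving 129°.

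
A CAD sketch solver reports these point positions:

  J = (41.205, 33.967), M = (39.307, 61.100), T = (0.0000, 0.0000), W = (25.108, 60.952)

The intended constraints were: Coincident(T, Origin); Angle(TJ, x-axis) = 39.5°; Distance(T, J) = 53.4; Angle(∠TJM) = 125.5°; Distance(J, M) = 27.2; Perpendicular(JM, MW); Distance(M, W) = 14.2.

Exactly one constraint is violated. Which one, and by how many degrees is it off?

Perpendicular(JM, MW) — off by 3.40°.

T = (0.00, 0.00) ✓; TJ at 39.50° ✓; |TJ| = 53.40 ✓; ∠TJM = 125.5° ✓; |JM| = 27.20 ✓; ∠(JM, MW) = 86.60° ✗; |MW| = 14.20 ✓.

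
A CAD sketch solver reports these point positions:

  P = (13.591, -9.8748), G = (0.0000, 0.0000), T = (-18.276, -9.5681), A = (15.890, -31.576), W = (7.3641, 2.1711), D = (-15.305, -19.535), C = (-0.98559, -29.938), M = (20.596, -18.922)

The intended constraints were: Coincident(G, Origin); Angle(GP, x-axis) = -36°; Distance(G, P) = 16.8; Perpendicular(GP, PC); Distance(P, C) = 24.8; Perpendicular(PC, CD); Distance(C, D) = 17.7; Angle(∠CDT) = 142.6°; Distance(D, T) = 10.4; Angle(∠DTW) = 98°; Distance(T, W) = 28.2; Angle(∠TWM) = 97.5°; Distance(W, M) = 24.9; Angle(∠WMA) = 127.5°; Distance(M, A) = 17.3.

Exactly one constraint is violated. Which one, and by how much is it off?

Distance(M, A) = 17.3 — off by 3.80.

G = (0.00, 0.00) ✓; GP at -36.00° ✓; |GP| = 16.80 ✓; ∠(GP, PC) = 90.00° ✓; |PC| = 24.80 ✓; ∠(PC, CD) = 90.00° ✓; |CD| = 17.70 ✓; ∠CDT = 142.6° ✓; |DT| = 10.40 ✓; ∠DTW = 98.00° ✓; |TW| = 28.20 ✓; ∠TWM = 97.50° ✓; |WM| = 24.90 ✓; ∠WMA = 127.5° ✓; |MA| = 13.50 ✗.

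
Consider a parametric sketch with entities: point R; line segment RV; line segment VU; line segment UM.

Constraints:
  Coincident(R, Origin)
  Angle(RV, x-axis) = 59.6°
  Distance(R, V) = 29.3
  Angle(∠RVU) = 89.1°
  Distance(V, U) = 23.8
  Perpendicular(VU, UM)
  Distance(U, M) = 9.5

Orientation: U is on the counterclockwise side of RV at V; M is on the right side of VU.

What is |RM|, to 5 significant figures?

45.276

R is at the origin; RV runs at 59.6° with length 29.3, so V = 29.3·(cos 59.6°, sin 59.6°) = (14.827, 25.272). ∠RVU = 89.1°, so VU runs at 59.6° + (180° − 89.1°) = 150.50° from the x-axis; with |VU| = 23.8, U = V + 23.8·(cos 150.50°, sin 150.50°) = (-5.8877, 36.991). The perpendicularity gives UM at right angles to VU; with |UM| = 9.5 on the right of VU, M = U + 9.5·(0.49242, 0.87036) = (-1.2097, 45.260). Then |RM| = |M − R| = 45.276.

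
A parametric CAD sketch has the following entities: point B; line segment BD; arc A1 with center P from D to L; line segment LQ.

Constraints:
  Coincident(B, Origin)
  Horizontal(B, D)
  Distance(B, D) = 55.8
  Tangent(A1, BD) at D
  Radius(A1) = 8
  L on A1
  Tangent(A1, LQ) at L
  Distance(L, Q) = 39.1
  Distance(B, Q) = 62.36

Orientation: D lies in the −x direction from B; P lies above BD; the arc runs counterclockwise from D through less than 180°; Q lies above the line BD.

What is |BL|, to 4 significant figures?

48.37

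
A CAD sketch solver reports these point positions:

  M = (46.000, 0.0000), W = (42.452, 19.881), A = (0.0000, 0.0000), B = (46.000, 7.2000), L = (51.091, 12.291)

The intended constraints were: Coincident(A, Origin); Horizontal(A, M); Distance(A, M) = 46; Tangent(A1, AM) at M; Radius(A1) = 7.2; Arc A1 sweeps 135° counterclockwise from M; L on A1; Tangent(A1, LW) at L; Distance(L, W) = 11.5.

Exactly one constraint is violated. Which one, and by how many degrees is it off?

Tangent(A1, LW) at L — off by 3.70°.

A = (0.00, 0.00) ✓; A.y = 0.00, M.y = 0.00 ✓; |AM| = 46.00 ✓; ∠(BM, MA) = 90.00° ✓; |BM| = 7.200 ✓; bearing(B→L) − bearing(B→M) = 135.0° ✓; |BL| = 7.200 ✓; ∠(BL, LW) = 86.30° ✗; |LW| = 11.50 ✓.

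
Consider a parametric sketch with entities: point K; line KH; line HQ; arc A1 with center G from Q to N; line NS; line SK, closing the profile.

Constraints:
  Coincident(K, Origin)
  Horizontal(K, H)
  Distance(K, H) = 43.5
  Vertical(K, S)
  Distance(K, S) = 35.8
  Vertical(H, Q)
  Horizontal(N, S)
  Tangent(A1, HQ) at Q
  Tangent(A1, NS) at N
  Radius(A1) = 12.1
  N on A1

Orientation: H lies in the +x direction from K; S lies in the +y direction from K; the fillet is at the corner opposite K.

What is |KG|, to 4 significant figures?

39.34

K is at the origin; KH is horizontal with |KH| = 43.5 and H on the +x side, so H = (43.50, 0.000). KS is vertical with |KS| = 35.8 and S on the +y side, so S = (0.000, 35.80). The virtual corner opposite K is at (43.50, 35.80). The tangent condition forces GQ to be normal to HQ and the tangent condition forces GN to be normal to NS, with radius 12.1, so the center G sits 12.1 in from both sides at G = (31.40, 23.70). Then |KG| = |G − K| = 39.34.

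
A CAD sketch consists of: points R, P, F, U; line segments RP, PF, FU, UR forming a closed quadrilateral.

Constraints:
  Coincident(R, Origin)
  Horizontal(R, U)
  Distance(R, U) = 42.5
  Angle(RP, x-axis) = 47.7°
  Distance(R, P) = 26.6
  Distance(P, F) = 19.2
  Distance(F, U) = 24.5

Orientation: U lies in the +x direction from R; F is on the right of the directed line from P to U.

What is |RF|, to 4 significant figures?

18.01

R is at the origin; R and U share the same y with |RU| = 42.5 and U in +x, so U = (42.5, 0). RP runs at 47.7° with |RP| = 26.6, so P = (17.90, 19.67). F is determined by |PF| = 19.2 and |FU| = 24.5 together: it lies at the intersection of circle(P, 19.2) and circle(U, 24.5). With |PU| = 31.50, the foot of the radical line on PU is 12.07 from P and the perpendicular offset is √(19.2² − 12.07²) = 14.93. Taking the right-of-PU solution: F = (18.00, 0.4745).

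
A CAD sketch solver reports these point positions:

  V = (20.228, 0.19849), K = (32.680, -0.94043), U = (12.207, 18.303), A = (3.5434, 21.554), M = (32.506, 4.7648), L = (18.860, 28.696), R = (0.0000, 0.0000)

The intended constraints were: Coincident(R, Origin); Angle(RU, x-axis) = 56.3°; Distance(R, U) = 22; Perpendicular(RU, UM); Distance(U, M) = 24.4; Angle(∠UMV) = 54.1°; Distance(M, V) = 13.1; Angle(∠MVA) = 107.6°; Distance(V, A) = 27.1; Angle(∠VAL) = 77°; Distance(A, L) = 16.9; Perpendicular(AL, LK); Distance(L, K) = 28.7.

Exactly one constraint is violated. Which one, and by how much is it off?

Distance(L, K) = 28.7 — off by 4.00.

R = (0.00, 0.00) ✓; RU at 56.30° ✓; |RU| = 22.00 ✓; ∠(RU, UM) = 90.00° ✓; |UM| = 24.40 ✓; ∠UMV = 54.10° ✓; |MV| = 13.10 ✓; ∠MVA = 107.6° ✓; |VA| = 27.10 ✓; ∠VAL = 77.00° ✓; |AL| = 16.90 ✓; ∠(AL, LK) = 90.00° ✓; |LK| = 32.70 ✗.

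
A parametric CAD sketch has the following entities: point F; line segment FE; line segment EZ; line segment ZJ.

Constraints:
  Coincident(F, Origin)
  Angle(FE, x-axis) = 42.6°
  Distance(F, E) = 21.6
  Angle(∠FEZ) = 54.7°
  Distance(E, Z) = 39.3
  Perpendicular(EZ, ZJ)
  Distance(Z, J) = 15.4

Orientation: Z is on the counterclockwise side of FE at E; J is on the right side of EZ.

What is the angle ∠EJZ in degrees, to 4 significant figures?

68.60°

F is at the origin; FE runs at 42.6° with length 21.6, so E = 21.6·(cos 42.6°, sin 42.6°) = (15.90, 14.62). ∠FEZ = 54.7°, so EZ runs at 42.6° + (180° − 54.7°) = 167.9° from the x-axis; with |EZ| = 39.3, Z = E + 39.3·(cos 167.9°, sin 167.9°) = (-22.53, 22.86). The perpendicularity gives ZJ at right angles to EZ; with |ZJ| = 15.4 on the right of EZ, J = Z + 15.4·(0.2096, 0.9778) = (-19.30, 37.92). Then cos ∠EJZ = JE·JZ / (|JE||JZ|), giving 68.60°.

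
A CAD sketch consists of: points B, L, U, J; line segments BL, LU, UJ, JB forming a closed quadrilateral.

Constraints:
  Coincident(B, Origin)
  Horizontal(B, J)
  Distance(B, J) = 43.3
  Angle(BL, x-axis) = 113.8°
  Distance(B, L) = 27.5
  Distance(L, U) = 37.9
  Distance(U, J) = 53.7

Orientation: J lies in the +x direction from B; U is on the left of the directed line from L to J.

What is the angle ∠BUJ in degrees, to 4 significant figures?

48.48°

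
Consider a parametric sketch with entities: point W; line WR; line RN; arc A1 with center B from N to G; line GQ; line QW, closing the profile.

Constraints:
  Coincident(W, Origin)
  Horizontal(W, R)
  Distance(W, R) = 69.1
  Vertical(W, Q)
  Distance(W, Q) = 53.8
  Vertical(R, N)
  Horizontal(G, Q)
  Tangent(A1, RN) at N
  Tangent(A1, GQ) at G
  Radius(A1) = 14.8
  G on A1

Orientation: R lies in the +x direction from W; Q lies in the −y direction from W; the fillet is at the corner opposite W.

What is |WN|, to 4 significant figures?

79.35

The virtual corner opposite W is at (69.10, -53.80). The tangent condition forces BN to be normal to RN and since A1 is tangent to GQ there, BG ⟂ GQ, with radius 14.8, so the center B sits 14.8 in from both sides at B = (54.30, -39.00). That places the tangent points at N = (69.10, -39.00) on RN and G = (54.30, -53.80) on GQ. Then |WN| = |N − W| = 79.35.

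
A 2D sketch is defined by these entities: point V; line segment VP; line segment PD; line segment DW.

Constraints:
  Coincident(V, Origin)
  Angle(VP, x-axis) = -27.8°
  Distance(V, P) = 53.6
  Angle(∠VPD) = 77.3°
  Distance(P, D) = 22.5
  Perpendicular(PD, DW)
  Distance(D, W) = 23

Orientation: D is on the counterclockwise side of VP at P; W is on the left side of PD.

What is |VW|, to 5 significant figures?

31.188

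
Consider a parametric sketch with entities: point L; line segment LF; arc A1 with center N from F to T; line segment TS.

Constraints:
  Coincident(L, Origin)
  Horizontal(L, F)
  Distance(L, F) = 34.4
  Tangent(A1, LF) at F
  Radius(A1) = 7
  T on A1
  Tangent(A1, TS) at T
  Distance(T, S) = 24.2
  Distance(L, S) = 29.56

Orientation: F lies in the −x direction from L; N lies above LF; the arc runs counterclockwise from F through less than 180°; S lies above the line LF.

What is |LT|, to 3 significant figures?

28.5

L is at the origin; L and F share the same y with |LF| = 34.4 and F on the −x side, so F = (-34.4, 0.00). The tangent condition forces NF to be normal to LF, so N = F + (0, 7) = (-34.4, 7.00). Since NT ⟂ TS (tangency), |NS| = √(7.0² + 24.2²) = 25.2 regardless of where T sits on A1. So S lies on both circle(L, 29.56) and circle(N, 25.2); the above-LF intersection is S = (-16.4, 24.6). T is the foot of the tangent from S: T = (-28.3, 3.55).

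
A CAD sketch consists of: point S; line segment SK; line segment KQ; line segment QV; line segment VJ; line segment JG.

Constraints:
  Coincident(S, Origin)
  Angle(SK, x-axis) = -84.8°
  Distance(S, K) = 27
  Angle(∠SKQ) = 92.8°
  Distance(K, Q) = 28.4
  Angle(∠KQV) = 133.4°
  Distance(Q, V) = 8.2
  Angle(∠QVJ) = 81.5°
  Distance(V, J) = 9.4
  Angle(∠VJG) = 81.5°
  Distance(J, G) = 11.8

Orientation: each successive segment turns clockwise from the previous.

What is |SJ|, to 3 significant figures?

31.8

∠KQV = 133.4° gives QV at 141° from the x-axis; with |QV| = 8.2, V = (-32.1, -25.7). ∠QVJ = 81.5° gives VJ at 42.9° from the x-axis; with |VJ| = 9.4, J = (-25.2, -19.3). Then |SJ| = |J − S| = 31.8.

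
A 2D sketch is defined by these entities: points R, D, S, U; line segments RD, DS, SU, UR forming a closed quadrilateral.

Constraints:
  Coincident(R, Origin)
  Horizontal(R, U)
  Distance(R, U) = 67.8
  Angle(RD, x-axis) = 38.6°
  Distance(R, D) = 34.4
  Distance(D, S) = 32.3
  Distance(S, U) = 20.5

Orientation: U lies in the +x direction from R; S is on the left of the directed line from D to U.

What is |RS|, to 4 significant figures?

61.89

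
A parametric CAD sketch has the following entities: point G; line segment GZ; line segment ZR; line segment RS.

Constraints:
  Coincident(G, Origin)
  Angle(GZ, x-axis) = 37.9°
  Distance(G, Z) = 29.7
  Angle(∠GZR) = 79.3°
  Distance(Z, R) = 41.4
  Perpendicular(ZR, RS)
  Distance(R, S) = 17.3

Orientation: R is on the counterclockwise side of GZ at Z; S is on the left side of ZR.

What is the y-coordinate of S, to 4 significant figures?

32.65

G is at the origin; GZ runs at 37.9° with length 29.7, so Z = 29.7·(cos 37.9°, sin 37.9°) = (23.44, 18.24). ∠GZR = 79.3°, so ZR runs at 37.9° + (180° − 79.3°) = 138.6° from the x-axis; with |ZR| = 41.4, R = Z + 41.4·(cos 138.6°, sin 138.6°) = (-7.619, 45.62). ZR is perpendicular to RS; with |RS| = 17.3 on the left of ZR, S = R + 17.3·(-0.6613, -0.7501) = (-19.06, 32.65). So S.y = 32.65.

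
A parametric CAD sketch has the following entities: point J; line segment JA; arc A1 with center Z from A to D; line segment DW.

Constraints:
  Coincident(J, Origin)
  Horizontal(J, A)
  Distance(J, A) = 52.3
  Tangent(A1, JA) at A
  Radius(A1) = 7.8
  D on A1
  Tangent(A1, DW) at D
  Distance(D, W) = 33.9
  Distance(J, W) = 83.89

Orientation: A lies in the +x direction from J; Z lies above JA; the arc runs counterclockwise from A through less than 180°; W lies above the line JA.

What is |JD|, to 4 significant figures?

58.86

Checks: |JA| = 52.30 ✓; |ZD| = 7.800 ✓; ∠(ZD, DW) = 90.00° ✓; |DW| = 33.90 ✓; |JW| = 83.89 ✓.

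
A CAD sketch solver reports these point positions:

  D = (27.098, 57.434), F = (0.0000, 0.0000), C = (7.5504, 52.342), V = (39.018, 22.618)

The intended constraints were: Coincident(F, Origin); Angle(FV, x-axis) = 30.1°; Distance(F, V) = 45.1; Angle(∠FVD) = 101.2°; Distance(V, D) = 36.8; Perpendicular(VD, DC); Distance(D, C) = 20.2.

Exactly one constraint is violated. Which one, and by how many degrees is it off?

Perpendicular(VD, DC) — off by 4.30°.

F = (0.00, 0.00) ✓; FV at 30.10° ✓; |FV| = 45.10 ✓; ∠FVD = 101.2° ✓; |VD| = 36.80 ✓; ∠(VD, DC) = 85.70° ✗; |DC| = 20.20 ✓.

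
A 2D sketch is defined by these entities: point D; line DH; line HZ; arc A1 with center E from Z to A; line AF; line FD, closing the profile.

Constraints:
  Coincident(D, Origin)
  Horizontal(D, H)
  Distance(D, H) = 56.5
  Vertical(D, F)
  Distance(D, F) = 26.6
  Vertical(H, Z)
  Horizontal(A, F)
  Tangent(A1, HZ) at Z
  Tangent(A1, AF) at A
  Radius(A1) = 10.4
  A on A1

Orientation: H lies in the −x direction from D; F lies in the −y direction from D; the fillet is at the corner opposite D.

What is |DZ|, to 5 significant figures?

58.777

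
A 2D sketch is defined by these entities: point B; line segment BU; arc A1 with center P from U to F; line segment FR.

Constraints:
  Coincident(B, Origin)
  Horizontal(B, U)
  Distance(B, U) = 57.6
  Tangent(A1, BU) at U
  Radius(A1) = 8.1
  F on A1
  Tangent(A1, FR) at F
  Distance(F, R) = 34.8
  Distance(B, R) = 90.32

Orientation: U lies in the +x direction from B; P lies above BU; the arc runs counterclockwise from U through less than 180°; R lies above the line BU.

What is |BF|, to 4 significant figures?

64.22

Checks: |PU| = 8.100 ✓; |PF| = 8.100 ✓; ∠(PF, FR) = 90.00° ✓; |FR| = 34.80 ✓; |BR| = 90.32 ✓.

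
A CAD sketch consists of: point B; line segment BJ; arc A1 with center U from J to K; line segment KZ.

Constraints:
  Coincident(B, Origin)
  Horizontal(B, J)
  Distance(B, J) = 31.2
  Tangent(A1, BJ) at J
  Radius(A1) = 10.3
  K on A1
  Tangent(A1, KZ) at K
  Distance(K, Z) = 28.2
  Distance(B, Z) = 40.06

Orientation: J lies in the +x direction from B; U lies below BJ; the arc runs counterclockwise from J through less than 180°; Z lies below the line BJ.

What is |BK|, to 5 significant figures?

22.743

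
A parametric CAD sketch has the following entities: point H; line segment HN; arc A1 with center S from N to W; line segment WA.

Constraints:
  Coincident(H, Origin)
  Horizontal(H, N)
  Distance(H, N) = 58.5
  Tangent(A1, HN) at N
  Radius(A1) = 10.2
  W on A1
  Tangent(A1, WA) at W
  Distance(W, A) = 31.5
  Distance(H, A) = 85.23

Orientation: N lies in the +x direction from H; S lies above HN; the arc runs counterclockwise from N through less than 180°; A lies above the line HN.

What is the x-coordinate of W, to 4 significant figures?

68.38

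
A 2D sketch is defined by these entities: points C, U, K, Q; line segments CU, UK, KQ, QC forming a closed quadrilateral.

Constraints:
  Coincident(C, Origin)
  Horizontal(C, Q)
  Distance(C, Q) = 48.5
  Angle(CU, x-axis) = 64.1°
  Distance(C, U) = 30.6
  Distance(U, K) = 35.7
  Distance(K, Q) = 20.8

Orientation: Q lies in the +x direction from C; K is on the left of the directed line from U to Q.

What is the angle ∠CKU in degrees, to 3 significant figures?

34.1°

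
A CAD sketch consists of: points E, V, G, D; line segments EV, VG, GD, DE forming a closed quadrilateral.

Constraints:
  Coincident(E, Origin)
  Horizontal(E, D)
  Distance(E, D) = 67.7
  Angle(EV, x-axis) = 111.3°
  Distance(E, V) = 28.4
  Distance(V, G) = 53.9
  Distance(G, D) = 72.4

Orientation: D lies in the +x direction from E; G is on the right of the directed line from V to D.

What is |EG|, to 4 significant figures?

26.39

Checks: |VG| = 53.90 ✓; |GD| = 72.40 ✓.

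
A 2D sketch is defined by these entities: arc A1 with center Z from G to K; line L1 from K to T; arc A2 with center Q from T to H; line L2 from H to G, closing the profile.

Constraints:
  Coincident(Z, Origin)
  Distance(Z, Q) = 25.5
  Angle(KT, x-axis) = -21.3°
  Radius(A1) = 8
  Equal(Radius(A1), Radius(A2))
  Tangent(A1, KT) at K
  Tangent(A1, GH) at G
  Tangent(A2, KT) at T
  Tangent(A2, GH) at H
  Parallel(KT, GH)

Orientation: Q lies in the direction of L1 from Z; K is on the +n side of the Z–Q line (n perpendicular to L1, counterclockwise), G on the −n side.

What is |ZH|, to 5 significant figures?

26.725

The slot axis is L1's direction at -21.3°, so u = (cos -21.3°, sin -21.3°) = (0.93169, -0.36325) and n = (−sin -21.3°, cos -21.3°) = (0.36325, 0.93169). Z is at the origin and Q lies 25.5 along u from Z, so Q = 25.5·u = (23.758, -9.2629). Tangency of A1 to both parallel lines with radius 8.0 puts K and G at Z ± 8.0·n: K = (2.9060, 7.4535), G = (-2.9060, -7.4535). Equal radii place T and H the same way about Q: T = Q + 8.0·n = (26.664, -1.8094), H = Q − 8.0·n = (20.852, -16.716). Then |ZH| = |H − Z| = 26.725.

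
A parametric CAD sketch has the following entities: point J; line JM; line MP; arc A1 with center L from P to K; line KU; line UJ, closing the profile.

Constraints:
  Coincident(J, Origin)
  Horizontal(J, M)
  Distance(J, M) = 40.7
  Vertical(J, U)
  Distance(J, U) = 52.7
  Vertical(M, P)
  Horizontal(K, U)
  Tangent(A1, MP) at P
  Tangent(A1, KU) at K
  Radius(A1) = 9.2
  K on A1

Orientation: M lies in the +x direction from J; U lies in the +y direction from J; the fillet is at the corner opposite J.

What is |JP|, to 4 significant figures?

59.57

J is at the origin; J and M share the same y with |JM| = 40.7 and M on the +x side, so M = (40.70, 0.000). J and U share the same x with |JU| = 52.7 and U on the +y side, so U = (0.000, 52.70). The virtual corner opposite J is at (40.70, 52.70). The tangent condition forces LP to be normal to MP and the tangent condition forces LK to be normal to KU, with radius 9.2, so the center L sits 9.2 in from both sides at L = (31.50, 43.50). That places the tangent points at P = (40.70, 43.50) on MP and K = (31.50, 52.70) on KU. Then |JP| = |P − J| = 59.57.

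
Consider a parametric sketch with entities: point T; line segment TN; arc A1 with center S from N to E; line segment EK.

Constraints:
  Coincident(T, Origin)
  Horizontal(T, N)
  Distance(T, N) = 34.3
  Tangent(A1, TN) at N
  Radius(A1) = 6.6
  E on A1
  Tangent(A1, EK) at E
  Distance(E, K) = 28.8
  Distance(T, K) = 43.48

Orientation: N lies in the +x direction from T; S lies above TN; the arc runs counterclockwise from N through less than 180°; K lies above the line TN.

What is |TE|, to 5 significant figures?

41.240

Checks: |SE| = 6.600 ✓; ∠(SE, EK) = 90.00° ✓; |EK| = 28.80 ✓; |TK| = 43.48 ✓.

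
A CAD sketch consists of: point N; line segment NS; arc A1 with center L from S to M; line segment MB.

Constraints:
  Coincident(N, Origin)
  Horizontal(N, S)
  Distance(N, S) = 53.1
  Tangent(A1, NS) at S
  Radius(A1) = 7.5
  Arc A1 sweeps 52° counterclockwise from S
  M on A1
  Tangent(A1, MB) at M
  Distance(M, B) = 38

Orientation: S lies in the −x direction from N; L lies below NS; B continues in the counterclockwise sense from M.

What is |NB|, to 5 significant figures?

88.703

On A1, S sits at bearing 90° from L; a 52° counterclockwise sweep puts M at bearing 142°, so M = L + 7.5·(cos 142°, sin 142°) = (-59.010, -2.8825). Since A1 is tangent to MB there, LM ⟂ MB, so MB runs along (−sin 142°, cos 142°); with |MB| = 38.0, B = (-82.405, -32.827). Then |NB| = |B − N| = 88.703.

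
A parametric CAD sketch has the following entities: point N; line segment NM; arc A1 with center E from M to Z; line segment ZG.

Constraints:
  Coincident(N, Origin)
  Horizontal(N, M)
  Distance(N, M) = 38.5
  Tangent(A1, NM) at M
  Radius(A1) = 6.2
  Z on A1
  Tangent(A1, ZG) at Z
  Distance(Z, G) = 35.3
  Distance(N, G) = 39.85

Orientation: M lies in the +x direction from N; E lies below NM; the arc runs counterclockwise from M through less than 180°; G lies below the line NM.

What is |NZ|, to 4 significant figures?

33.08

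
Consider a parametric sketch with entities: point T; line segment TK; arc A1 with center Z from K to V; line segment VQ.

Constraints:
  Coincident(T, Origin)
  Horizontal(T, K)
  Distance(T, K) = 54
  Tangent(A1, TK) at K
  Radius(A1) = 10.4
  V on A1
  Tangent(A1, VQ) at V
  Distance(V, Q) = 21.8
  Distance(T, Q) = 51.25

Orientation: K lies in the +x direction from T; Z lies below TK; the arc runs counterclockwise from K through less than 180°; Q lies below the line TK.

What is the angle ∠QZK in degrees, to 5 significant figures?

147.43°

Checks: |ZV| = 10.40 ✓; ∠(ZV, VQ) = 90.00° ✓; |VQ| = 21.80 ✓; |TQ| = 51.25 ✓.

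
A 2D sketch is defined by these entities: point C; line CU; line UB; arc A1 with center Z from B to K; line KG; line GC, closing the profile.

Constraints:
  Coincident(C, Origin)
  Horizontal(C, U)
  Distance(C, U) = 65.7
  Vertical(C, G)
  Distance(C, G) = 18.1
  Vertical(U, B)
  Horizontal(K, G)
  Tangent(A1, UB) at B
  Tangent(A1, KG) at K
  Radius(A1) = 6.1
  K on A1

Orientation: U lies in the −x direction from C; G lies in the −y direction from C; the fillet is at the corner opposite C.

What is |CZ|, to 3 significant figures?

60.8

C is at the origin; C and U share the same y with |CU| = 65.7 and U on the −x side, so U = (-65.7, 0.00). CG is vertical with |CG| = 18.1 and G on the −y side, so G = (0.00, -18.1). The virtual corner opposite C is at (-65.7, -18.1). Tangency of A1 to UB means the radius ZB is perpendicular to UB and since A1 is tangent to KG there, ZK ⟂ KG, with radius 6.1, so the center Z sits 6.1 in from both sides at Z = (-59.6, -12.0). Then |CZ| = |Z − C| = 60.8.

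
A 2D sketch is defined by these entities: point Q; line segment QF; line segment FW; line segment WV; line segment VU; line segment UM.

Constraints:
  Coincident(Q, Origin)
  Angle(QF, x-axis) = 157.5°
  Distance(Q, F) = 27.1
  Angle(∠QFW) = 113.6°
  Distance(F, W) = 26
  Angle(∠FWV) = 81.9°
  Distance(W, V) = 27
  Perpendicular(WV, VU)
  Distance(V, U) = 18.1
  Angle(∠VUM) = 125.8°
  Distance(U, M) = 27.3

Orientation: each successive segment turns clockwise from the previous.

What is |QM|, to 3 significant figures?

24.9

WV ⟂ VU, so VU runs at -97.0°; with |VU| = 18.1, U = (-0.943, 15.1). ∠VUM = 125.8° gives UM at -151° from the x-axis; with |UM| = 27.3, M = (-24.9, 1.96). Then |QM| = |M − Q| = 24.9.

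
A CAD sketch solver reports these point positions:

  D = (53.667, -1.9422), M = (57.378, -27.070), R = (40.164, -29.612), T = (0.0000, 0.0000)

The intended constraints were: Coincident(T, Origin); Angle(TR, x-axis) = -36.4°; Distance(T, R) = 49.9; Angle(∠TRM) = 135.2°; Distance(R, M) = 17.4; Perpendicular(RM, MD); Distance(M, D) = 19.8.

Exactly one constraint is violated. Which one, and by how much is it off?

Distance(M, D) = 19.8 — off by 5.60.

T = (0.00, 0.00) ✓; TR at -36.40° ✓; |TR| = 49.90 ✓; ∠TRM = 135.2° ✓; |RM| = 17.40 ✓; ∠(RM, MD) = 90.00° ✓; |MD| = 25.40 ✗.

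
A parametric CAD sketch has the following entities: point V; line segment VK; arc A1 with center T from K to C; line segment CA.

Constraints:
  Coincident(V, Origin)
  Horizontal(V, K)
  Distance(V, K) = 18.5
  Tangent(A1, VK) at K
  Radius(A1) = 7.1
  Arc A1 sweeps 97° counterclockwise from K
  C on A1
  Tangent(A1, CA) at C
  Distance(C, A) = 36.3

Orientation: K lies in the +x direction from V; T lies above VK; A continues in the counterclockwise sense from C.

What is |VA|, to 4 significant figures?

48.80

On A1, K sits at bearing -90° from T; a 97° counterclockwise sweep puts C at bearing 7°, so C = T + 7.1·(cos 7°, sin 7°) = (25.55, 7.965). The tangent condition forces TC to be normal to CA, so CA runs along (−sin 7°, cos 7°); with |CA| = 36.3, A = (21.12, 43.99). Then |VA| = |A − V| = 48.80.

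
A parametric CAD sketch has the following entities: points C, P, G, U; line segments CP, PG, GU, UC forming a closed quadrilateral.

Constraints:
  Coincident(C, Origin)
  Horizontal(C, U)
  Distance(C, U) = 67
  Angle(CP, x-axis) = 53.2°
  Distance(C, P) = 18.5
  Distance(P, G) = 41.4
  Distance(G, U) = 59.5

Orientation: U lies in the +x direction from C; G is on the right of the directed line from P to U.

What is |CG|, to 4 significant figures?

29.85

Checks: |PG| = 41.40 ✓; |GU| = 59.50 ✓.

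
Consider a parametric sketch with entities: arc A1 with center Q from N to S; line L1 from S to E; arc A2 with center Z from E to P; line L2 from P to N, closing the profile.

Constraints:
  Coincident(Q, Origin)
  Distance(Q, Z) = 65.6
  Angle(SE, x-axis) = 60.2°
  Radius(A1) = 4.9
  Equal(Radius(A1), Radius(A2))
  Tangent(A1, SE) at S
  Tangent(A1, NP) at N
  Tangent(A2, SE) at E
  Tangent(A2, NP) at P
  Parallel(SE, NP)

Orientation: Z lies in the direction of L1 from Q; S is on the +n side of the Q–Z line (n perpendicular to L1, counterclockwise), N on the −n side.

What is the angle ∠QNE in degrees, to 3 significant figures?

81.5°

The slot axis is L1's direction at 60.2°, so u = (cos 60.2°, sin 60.2°) = (0.497, 0.868) and n = (−sin 60.2°, cos 60.2°) = (-0.868, 0.497). Q is at the origin and Z lies 65.6 along u from Q, so Z = 65.6·u = (32.6, 56.9). Tangency of A1 to both parallel lines with radius 4.9 puts S and N at Q ± 4.9·n: S = (-4.25, 2.44), N = (4.25, -2.44). Equal radii place E and P the same way about Z: E = Z + 4.9·n = (28.3, 59.4), P = Z − 4.9·n = (36.9, 54.5). Then cos ∠QNE = NQ·NE / (|NQ||NE|), giving 81.5°.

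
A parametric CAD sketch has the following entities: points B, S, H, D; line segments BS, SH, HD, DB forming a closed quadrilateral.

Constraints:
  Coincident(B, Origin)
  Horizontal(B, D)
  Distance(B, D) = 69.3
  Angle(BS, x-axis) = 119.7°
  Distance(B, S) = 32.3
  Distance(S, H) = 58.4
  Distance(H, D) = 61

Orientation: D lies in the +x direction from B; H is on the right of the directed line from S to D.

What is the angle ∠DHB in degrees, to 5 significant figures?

97.221°

Checks: B.y = 0.00, D.y = 0.00 ✓; |SH| = 58.40 ✓; |HD| = 61.00 ✓.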